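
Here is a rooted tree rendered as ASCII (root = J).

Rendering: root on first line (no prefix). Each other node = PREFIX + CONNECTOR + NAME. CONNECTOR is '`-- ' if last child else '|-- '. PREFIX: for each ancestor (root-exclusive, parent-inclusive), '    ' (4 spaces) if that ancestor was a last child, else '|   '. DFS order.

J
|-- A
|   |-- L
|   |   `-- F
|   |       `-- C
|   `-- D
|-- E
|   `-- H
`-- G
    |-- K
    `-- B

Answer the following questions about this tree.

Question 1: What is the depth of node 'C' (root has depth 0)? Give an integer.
Answer: 4

Derivation:
Path from root to C: J -> A -> L -> F -> C
Depth = number of edges = 4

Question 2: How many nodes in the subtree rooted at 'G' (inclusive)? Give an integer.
Answer: 3

Derivation:
Subtree rooted at G contains: B, G, K
Count = 3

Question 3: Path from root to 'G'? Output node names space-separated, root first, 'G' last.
Walk down from root: J -> G

Answer: J G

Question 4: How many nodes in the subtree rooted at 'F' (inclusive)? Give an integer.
Answer: 2

Derivation:
Subtree rooted at F contains: C, F
Count = 2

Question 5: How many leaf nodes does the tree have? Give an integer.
Leaves (nodes with no children): B, C, D, H, K

Answer: 5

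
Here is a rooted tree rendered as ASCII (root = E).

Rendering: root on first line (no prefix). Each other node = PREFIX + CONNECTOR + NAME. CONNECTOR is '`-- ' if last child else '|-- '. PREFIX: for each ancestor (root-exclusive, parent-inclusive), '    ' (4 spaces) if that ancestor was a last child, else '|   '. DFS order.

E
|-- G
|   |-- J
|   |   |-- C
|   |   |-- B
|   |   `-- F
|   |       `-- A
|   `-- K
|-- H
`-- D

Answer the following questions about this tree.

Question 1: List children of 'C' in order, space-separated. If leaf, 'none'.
Answer: none

Derivation:
Node C's children (from adjacency): (leaf)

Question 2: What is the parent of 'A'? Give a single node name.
Scan adjacency: A appears as child of F

Answer: F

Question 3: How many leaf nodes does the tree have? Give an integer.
Answer: 6

Derivation:
Leaves (nodes with no children): A, B, C, D, H, K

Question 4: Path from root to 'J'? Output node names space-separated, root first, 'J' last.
Answer: E G J

Derivation:
Walk down from root: E -> G -> J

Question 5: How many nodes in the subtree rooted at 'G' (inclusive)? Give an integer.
Subtree rooted at G contains: A, B, C, F, G, J, K
Count = 7

Answer: 7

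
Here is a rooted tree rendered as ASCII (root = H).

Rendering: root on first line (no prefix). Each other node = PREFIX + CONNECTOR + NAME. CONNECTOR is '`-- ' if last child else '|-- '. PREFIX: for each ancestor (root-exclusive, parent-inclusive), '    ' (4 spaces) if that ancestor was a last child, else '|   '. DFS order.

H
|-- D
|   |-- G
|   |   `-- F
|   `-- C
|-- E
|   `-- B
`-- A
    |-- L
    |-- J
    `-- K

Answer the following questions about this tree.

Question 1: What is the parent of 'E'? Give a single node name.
Answer: H

Derivation:
Scan adjacency: E appears as child of H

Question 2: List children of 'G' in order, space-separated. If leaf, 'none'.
Node G's children (from adjacency): F

Answer: F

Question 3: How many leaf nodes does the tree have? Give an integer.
Leaves (nodes with no children): B, C, F, J, K, L

Answer: 6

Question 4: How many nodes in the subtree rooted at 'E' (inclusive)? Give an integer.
Subtree rooted at E contains: B, E
Count = 2

Answer: 2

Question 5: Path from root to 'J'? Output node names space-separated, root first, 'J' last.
Answer: H A J

Derivation:
Walk down from root: H -> A -> J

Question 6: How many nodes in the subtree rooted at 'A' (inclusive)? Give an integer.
Answer: 4

Derivation:
Subtree rooted at A contains: A, J, K, L
Count = 4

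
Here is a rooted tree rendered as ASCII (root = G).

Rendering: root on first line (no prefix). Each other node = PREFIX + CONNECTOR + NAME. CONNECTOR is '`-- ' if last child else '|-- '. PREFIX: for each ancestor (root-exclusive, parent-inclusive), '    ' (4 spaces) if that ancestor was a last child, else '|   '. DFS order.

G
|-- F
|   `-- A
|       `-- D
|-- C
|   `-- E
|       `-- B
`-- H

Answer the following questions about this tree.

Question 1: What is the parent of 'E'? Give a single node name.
Scan adjacency: E appears as child of C

Answer: C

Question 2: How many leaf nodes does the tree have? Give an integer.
Leaves (nodes with no children): B, D, H

Answer: 3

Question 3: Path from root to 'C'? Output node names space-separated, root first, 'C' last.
Answer: G C

Derivation:
Walk down from root: G -> C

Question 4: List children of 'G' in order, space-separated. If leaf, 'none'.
Node G's children (from adjacency): F, C, H

Answer: F C H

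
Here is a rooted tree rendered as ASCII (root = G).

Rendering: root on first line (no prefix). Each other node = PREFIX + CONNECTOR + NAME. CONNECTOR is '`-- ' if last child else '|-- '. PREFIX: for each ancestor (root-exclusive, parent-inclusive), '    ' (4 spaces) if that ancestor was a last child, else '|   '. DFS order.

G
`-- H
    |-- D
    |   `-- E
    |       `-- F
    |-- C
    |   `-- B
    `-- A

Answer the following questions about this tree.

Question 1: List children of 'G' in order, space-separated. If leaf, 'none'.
Answer: H

Derivation:
Node G's children (from adjacency): H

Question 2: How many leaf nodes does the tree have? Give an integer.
Answer: 3

Derivation:
Leaves (nodes with no children): A, B, F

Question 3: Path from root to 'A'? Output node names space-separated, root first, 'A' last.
Answer: G H A

Derivation:
Walk down from root: G -> H -> A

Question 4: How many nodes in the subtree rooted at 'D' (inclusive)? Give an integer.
Subtree rooted at D contains: D, E, F
Count = 3

Answer: 3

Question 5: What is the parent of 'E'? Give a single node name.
Answer: D

Derivation:
Scan adjacency: E appears as child of D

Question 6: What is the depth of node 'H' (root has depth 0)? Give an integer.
Answer: 1

Derivation:
Path from root to H: G -> H
Depth = number of edges = 1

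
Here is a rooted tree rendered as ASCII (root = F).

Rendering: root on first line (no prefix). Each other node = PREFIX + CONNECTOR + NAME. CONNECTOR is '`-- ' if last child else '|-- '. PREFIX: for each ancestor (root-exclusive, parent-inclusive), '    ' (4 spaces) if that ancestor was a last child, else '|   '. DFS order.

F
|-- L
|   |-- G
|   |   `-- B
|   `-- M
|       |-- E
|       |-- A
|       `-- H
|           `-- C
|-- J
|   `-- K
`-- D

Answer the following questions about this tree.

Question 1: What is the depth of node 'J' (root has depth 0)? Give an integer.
Answer: 1

Derivation:
Path from root to J: F -> J
Depth = number of edges = 1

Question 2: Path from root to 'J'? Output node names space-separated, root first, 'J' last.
Answer: F J

Derivation:
Walk down from root: F -> J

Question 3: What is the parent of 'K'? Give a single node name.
Answer: J

Derivation:
Scan adjacency: K appears as child of J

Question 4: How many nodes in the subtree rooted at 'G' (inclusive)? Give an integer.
Subtree rooted at G contains: B, G
Count = 2

Answer: 2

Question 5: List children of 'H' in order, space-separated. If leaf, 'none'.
Answer: C

Derivation:
Node H's children (from adjacency): C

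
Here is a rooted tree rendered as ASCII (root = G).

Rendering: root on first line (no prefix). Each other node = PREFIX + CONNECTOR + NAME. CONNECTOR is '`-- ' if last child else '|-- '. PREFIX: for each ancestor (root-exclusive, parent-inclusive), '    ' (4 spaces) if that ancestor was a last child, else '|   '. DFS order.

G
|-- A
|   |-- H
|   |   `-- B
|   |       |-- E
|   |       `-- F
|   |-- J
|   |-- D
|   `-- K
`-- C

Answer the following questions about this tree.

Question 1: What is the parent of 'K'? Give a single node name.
Scan adjacency: K appears as child of A

Answer: A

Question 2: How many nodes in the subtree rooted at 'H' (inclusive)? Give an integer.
Subtree rooted at H contains: B, E, F, H
Count = 4

Answer: 4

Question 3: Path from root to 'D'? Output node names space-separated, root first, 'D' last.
Answer: G A D

Derivation:
Walk down from root: G -> A -> D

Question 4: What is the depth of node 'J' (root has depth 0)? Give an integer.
Answer: 2

Derivation:
Path from root to J: G -> A -> J
Depth = number of edges = 2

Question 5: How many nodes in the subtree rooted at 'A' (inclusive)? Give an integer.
Subtree rooted at A contains: A, B, D, E, F, H, J, K
Count = 8

Answer: 8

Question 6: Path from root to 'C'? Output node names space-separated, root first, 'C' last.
Answer: G C

Derivation:
Walk down from root: G -> C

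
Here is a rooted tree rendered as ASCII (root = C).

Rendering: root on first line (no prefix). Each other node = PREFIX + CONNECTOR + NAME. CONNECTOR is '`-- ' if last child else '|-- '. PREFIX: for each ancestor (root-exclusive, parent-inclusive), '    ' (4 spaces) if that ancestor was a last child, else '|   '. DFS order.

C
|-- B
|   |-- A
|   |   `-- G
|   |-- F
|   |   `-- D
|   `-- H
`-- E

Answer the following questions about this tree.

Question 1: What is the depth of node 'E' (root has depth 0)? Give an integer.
Path from root to E: C -> E
Depth = number of edges = 1

Answer: 1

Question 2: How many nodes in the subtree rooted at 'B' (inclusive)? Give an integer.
Subtree rooted at B contains: A, B, D, F, G, H
Count = 6

Answer: 6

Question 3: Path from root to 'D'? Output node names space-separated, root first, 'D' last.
Answer: C B F D

Derivation:
Walk down from root: C -> B -> F -> D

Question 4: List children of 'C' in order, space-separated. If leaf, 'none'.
Node C's children (from adjacency): B, E

Answer: B E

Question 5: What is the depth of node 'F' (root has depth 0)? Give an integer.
Answer: 2

Derivation:
Path from root to F: C -> B -> F
Depth = number of edges = 2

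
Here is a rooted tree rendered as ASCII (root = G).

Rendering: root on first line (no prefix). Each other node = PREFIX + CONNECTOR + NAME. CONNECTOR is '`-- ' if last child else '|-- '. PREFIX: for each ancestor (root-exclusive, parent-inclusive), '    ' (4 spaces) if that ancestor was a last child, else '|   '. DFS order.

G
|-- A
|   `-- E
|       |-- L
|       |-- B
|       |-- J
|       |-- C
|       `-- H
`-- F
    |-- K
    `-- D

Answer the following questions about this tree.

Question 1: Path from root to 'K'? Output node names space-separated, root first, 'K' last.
Walk down from root: G -> F -> K

Answer: G F K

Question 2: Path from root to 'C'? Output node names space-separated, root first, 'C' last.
Walk down from root: G -> A -> E -> C

Answer: G A E C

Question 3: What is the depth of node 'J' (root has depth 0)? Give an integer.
Path from root to J: G -> A -> E -> J
Depth = number of edges = 3

Answer: 3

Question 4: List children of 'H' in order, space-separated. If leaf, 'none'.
Answer: none

Derivation:
Node H's children (from adjacency): (leaf)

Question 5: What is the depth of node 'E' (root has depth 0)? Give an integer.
Path from root to E: G -> A -> E
Depth = number of edges = 2

Answer: 2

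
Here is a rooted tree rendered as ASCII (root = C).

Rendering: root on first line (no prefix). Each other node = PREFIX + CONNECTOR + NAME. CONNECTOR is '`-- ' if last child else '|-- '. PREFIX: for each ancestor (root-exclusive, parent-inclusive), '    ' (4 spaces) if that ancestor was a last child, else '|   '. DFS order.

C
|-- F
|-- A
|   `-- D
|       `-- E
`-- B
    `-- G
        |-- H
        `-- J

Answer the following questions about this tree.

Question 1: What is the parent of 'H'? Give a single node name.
Answer: G

Derivation:
Scan adjacency: H appears as child of G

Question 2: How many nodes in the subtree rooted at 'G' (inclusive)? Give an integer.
Answer: 3

Derivation:
Subtree rooted at G contains: G, H, J
Count = 3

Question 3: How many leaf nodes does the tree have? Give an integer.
Answer: 4

Derivation:
Leaves (nodes with no children): E, F, H, J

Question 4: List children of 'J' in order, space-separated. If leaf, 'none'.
Node J's children (from adjacency): (leaf)

Answer: none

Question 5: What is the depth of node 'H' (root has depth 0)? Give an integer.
Answer: 3

Derivation:
Path from root to H: C -> B -> G -> H
Depth = number of edges = 3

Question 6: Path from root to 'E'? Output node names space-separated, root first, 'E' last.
Walk down from root: C -> A -> D -> E

Answer: C A D E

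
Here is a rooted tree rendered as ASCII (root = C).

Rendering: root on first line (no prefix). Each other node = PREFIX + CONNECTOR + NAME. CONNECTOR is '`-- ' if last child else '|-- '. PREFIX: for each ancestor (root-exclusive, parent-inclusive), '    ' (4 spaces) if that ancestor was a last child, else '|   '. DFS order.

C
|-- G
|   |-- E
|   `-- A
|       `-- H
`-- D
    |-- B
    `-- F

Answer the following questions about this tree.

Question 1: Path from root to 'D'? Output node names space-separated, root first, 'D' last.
Answer: C D

Derivation:
Walk down from root: C -> D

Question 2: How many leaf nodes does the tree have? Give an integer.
Leaves (nodes with no children): B, E, F, H

Answer: 4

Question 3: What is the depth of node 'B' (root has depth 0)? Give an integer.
Path from root to B: C -> D -> B
Depth = number of edges = 2

Answer: 2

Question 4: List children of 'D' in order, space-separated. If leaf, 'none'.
Node D's children (from adjacency): B, F

Answer: B F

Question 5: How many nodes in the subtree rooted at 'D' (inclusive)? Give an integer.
Subtree rooted at D contains: B, D, F
Count = 3

Answer: 3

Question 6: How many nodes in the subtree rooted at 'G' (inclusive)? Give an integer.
Subtree rooted at G contains: A, E, G, H
Count = 4

Answer: 4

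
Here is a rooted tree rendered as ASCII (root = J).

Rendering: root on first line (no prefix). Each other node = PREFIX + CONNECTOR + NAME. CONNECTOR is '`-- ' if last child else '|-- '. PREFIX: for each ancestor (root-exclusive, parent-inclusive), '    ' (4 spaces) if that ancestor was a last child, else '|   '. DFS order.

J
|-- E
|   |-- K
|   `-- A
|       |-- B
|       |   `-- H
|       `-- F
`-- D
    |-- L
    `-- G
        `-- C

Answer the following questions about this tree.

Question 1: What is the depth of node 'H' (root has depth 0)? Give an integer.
Answer: 4

Derivation:
Path from root to H: J -> E -> A -> B -> H
Depth = number of edges = 4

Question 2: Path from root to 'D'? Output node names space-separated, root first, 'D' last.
Walk down from root: J -> D

Answer: J D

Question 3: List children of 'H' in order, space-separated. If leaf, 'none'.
Answer: none

Derivation:
Node H's children (from adjacency): (leaf)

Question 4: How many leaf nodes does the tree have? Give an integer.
Leaves (nodes with no children): C, F, H, K, L

Answer: 5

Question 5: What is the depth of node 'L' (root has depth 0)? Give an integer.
Answer: 2

Derivation:
Path from root to L: J -> D -> L
Depth = number of edges = 2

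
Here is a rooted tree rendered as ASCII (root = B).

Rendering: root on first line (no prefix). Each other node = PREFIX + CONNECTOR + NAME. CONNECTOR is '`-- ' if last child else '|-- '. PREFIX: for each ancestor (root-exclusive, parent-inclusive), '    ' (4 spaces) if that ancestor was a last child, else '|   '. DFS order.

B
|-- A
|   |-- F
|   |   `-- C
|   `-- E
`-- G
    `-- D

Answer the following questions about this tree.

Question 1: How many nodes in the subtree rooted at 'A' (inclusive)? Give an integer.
Subtree rooted at A contains: A, C, E, F
Count = 4

Answer: 4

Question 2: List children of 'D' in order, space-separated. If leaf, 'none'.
Answer: none

Derivation:
Node D's children (from adjacency): (leaf)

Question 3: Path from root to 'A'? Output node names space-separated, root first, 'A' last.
Walk down from root: B -> A

Answer: B A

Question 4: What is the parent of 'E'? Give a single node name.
Answer: A

Derivation:
Scan adjacency: E appears as child of A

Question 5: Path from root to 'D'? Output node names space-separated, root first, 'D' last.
Answer: B G D

Derivation:
Walk down from root: B -> G -> D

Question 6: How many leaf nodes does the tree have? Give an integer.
Leaves (nodes with no children): C, D, E

Answer: 3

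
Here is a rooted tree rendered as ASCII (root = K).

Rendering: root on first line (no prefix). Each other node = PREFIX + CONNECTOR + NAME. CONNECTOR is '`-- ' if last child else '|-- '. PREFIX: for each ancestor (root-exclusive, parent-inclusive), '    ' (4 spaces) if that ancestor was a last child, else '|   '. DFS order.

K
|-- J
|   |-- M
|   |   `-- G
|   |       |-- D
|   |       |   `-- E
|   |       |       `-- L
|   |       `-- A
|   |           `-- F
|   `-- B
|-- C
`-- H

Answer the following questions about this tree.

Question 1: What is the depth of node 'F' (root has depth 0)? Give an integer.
Path from root to F: K -> J -> M -> G -> A -> F
Depth = number of edges = 5

Answer: 5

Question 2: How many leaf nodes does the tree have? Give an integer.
Leaves (nodes with no children): B, C, F, H, L

Answer: 5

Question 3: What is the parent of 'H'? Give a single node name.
Scan adjacency: H appears as child of K

Answer: K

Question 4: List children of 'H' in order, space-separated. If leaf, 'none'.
Node H's children (from adjacency): (leaf)

Answer: none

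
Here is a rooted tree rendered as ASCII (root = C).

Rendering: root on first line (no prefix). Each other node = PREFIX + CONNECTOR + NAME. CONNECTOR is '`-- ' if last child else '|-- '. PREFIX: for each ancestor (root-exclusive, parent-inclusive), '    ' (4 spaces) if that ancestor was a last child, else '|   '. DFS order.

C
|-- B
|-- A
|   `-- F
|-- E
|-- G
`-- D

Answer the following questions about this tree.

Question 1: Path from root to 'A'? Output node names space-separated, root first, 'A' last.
Walk down from root: C -> A

Answer: C A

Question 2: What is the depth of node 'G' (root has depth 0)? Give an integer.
Path from root to G: C -> G
Depth = number of edges = 1

Answer: 1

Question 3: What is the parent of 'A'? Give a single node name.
Scan adjacency: A appears as child of C

Answer: C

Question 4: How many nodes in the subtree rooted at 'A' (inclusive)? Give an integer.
Answer: 2

Derivation:
Subtree rooted at A contains: A, F
Count = 2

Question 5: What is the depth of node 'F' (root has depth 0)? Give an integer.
Path from root to F: C -> A -> F
Depth = number of edges = 2

Answer: 2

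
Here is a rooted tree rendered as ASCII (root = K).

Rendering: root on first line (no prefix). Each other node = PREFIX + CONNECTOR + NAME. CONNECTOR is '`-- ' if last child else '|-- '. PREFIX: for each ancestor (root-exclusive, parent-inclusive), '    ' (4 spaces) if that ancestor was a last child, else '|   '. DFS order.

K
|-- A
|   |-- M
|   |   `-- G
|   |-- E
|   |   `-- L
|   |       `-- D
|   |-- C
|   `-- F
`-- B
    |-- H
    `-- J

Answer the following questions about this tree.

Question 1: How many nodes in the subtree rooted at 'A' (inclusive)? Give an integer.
Answer: 8

Derivation:
Subtree rooted at A contains: A, C, D, E, F, G, L, M
Count = 8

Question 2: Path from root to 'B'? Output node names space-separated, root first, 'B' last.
Answer: K B

Derivation:
Walk down from root: K -> B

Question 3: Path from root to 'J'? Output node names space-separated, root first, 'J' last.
Answer: K B J

Derivation:
Walk down from root: K -> B -> J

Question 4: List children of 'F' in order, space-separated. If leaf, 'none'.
Answer: none

Derivation:
Node F's children (from adjacency): (leaf)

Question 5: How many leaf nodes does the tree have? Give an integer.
Leaves (nodes with no children): C, D, F, G, H, J

Answer: 6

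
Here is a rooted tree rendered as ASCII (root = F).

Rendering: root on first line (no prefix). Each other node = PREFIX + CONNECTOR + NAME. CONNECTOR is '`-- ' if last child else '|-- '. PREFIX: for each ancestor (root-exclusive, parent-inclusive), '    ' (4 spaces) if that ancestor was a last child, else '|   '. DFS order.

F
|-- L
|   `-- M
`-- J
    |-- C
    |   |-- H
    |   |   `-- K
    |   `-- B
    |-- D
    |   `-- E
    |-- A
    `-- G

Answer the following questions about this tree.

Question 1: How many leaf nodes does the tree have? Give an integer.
Leaves (nodes with no children): A, B, E, G, K, M

Answer: 6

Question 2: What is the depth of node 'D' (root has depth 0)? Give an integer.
Path from root to D: F -> J -> D
Depth = number of edges = 2

Answer: 2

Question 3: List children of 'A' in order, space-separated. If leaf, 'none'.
Node A's children (from adjacency): (leaf)

Answer: none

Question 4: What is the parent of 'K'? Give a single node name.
Answer: H

Derivation:
Scan adjacency: K appears as child of H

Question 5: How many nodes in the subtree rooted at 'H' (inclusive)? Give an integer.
Answer: 2

Derivation:
Subtree rooted at H contains: H, K
Count = 2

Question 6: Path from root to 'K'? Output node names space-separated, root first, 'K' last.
Walk down from root: F -> J -> C -> H -> K

Answer: F J C H K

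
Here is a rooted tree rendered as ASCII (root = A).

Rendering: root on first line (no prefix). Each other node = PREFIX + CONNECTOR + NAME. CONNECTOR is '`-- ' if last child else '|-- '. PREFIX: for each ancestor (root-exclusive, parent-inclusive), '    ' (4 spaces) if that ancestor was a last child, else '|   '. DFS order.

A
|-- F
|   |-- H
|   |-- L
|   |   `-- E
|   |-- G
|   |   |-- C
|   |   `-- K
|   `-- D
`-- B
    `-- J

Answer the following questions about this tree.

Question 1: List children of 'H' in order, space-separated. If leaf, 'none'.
Node H's children (from adjacency): (leaf)

Answer: none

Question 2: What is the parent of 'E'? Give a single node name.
Answer: L

Derivation:
Scan adjacency: E appears as child of L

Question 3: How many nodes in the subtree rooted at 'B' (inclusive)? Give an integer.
Answer: 2

Derivation:
Subtree rooted at B contains: B, J
Count = 2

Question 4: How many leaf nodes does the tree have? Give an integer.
Leaves (nodes with no children): C, D, E, H, J, K

Answer: 6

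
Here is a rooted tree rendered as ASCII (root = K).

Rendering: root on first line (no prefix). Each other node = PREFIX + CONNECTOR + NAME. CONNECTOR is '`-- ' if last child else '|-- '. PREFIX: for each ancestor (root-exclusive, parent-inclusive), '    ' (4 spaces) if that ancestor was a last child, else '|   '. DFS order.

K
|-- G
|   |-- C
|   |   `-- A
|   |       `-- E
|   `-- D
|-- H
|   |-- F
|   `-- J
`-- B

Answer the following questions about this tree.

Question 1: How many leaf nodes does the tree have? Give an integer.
Leaves (nodes with no children): B, D, E, F, J

Answer: 5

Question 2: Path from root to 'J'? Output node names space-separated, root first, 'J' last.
Answer: K H J

Derivation:
Walk down from root: K -> H -> J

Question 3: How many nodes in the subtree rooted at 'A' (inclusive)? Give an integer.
Subtree rooted at A contains: A, E
Count = 2

Answer: 2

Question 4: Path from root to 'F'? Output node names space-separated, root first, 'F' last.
Answer: K H F

Derivation:
Walk down from root: K -> H -> F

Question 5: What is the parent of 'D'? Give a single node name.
Answer: G

Derivation:
Scan adjacency: D appears as child of G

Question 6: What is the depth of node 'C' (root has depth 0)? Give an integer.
Answer: 2

Derivation:
Path from root to C: K -> G -> C
Depth = number of edges = 2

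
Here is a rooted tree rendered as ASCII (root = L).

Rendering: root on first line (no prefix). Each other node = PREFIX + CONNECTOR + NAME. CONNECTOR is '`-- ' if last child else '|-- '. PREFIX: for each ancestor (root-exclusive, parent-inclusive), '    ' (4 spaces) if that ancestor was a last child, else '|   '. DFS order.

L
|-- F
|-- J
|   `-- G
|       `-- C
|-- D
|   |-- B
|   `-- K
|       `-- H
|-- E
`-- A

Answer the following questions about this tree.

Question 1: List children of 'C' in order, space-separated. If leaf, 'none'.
Node C's children (from adjacency): (leaf)

Answer: none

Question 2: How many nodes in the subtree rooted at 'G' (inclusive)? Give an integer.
Answer: 2

Derivation:
Subtree rooted at G contains: C, G
Count = 2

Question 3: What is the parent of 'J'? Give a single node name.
Answer: L

Derivation:
Scan adjacency: J appears as child of L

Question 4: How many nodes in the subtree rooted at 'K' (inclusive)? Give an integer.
Answer: 2

Derivation:
Subtree rooted at K contains: H, K
Count = 2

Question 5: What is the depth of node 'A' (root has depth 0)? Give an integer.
Path from root to A: L -> A
Depth = number of edges = 1

Answer: 1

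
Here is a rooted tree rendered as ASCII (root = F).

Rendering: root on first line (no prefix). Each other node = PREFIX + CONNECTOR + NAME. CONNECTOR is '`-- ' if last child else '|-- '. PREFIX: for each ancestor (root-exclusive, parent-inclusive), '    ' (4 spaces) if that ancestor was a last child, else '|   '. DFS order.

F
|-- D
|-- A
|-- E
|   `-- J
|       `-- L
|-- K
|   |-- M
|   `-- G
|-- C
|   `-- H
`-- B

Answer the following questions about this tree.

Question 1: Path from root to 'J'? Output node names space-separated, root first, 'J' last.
Answer: F E J

Derivation:
Walk down from root: F -> E -> J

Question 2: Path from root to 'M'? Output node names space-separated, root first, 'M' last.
Walk down from root: F -> K -> M

Answer: F K M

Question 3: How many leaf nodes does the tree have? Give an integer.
Leaves (nodes with no children): A, B, D, G, H, L, M

Answer: 7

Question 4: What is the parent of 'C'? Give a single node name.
Scan adjacency: C appears as child of F

Answer: F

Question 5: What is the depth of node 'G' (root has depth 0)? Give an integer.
Answer: 2

Derivation:
Path from root to G: F -> K -> G
Depth = number of edges = 2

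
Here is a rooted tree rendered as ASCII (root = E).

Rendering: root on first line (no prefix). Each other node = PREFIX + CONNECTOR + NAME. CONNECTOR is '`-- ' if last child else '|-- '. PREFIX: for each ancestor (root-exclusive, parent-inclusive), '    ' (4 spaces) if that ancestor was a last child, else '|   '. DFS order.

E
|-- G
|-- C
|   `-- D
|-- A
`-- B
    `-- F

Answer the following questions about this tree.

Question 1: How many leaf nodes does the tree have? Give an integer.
Leaves (nodes with no children): A, D, F, G

Answer: 4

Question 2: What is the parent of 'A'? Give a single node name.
Scan adjacency: A appears as child of E

Answer: E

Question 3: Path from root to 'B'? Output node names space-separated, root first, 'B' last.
Walk down from root: E -> B

Answer: E B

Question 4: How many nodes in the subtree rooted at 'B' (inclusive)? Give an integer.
Subtree rooted at B contains: B, F
Count = 2

Answer: 2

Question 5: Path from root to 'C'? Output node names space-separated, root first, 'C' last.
Walk down from root: E -> C

Answer: E C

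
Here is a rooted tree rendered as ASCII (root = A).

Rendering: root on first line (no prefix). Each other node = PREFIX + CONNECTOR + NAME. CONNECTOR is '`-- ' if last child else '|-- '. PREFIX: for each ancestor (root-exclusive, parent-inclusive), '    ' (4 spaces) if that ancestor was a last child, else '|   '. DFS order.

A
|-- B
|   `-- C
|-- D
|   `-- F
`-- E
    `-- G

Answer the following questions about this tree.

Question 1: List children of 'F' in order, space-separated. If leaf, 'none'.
Answer: none

Derivation:
Node F's children (from adjacency): (leaf)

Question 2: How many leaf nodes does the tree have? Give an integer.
Answer: 3

Derivation:
Leaves (nodes with no children): C, F, G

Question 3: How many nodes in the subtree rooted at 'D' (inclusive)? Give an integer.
Subtree rooted at D contains: D, F
Count = 2

Answer: 2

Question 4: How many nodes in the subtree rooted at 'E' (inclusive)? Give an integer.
Subtree rooted at E contains: E, G
Count = 2

Answer: 2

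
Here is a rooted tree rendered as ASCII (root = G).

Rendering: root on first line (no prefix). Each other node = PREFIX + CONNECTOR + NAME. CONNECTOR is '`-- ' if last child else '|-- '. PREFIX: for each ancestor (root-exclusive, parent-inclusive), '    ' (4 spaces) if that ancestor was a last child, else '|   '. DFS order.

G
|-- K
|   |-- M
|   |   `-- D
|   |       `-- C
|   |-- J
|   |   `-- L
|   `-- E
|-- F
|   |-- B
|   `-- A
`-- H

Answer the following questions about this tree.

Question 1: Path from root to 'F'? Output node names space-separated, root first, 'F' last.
Walk down from root: G -> F

Answer: G F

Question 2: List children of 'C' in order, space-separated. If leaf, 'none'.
Answer: none

Derivation:
Node C's children (from adjacency): (leaf)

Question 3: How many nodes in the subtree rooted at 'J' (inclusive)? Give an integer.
Subtree rooted at J contains: J, L
Count = 2

Answer: 2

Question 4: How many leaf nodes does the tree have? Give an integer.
Leaves (nodes with no children): A, B, C, E, H, L

Answer: 6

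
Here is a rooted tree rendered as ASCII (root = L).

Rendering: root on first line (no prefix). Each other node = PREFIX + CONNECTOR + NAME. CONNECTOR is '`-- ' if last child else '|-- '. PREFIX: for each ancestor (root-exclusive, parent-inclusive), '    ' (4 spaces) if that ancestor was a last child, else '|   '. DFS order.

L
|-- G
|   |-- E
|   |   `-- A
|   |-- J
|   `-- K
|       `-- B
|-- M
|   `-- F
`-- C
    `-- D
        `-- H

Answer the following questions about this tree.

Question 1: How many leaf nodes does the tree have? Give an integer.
Leaves (nodes with no children): A, B, F, H, J

Answer: 5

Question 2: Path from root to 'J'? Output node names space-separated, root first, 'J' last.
Walk down from root: L -> G -> J

Answer: L G J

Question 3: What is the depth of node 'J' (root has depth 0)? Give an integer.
Answer: 2

Derivation:
Path from root to J: L -> G -> J
Depth = number of edges = 2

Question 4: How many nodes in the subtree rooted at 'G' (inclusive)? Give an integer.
Subtree rooted at G contains: A, B, E, G, J, K
Count = 6

Answer: 6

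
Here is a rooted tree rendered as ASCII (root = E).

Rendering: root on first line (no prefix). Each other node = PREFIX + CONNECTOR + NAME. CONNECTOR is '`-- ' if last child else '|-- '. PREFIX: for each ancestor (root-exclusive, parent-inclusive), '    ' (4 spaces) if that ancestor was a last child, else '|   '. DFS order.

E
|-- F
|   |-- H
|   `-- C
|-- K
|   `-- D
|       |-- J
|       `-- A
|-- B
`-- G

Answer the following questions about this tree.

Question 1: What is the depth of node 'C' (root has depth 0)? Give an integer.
Path from root to C: E -> F -> C
Depth = number of edges = 2

Answer: 2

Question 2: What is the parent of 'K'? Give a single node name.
Answer: E

Derivation:
Scan adjacency: K appears as child of E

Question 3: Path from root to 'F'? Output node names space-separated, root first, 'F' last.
Answer: E F

Derivation:
Walk down from root: E -> F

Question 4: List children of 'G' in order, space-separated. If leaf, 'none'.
Node G's children (from adjacency): (leaf)

Answer: none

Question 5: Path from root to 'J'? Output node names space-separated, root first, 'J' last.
Walk down from root: E -> K -> D -> J

Answer: E K D J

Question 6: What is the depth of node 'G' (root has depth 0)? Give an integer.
Answer: 1

Derivation:
Path from root to G: E -> G
Depth = number of edges = 1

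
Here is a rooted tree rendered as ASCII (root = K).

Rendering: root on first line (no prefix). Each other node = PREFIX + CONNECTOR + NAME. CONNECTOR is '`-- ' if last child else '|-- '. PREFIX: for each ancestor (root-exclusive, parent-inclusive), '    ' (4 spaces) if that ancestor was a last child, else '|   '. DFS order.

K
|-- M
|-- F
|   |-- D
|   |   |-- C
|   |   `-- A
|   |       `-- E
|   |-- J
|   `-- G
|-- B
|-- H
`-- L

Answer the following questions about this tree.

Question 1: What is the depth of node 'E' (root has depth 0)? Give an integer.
Path from root to E: K -> F -> D -> A -> E
Depth = number of edges = 4

Answer: 4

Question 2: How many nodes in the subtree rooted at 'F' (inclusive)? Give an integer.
Subtree rooted at F contains: A, C, D, E, F, G, J
Count = 7

Answer: 7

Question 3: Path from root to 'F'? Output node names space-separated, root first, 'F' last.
Walk down from root: K -> F

Answer: K F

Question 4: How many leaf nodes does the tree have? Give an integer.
Leaves (nodes with no children): B, C, E, G, H, J, L, M

Answer: 8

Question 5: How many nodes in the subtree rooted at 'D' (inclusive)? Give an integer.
Answer: 4

Derivation:
Subtree rooted at D contains: A, C, D, E
Count = 4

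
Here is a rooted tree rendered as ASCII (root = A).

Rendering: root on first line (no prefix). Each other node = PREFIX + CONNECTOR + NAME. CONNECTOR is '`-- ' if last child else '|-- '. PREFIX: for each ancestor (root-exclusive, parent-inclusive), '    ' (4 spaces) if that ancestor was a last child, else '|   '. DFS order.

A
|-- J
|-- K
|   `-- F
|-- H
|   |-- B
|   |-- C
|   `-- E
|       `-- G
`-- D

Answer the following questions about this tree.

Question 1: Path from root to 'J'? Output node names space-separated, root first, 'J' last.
Walk down from root: A -> J

Answer: A J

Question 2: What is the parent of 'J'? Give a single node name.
Scan adjacency: J appears as child of A

Answer: A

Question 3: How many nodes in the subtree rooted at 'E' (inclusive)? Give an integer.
Answer: 2

Derivation:
Subtree rooted at E contains: E, G
Count = 2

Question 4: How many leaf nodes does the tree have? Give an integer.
Answer: 6

Derivation:
Leaves (nodes with no children): B, C, D, F, G, J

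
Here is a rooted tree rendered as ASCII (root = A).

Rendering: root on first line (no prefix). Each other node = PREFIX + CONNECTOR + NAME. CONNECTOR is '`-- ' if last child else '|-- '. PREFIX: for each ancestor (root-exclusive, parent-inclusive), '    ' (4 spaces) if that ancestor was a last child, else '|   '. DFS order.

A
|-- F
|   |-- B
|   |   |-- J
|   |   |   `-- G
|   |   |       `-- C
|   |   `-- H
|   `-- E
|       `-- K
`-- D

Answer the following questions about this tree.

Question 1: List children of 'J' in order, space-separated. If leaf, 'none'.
Node J's children (from adjacency): G

Answer: G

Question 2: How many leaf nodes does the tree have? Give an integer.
Leaves (nodes with no children): C, D, H, K

Answer: 4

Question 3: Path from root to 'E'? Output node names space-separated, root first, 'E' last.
Answer: A F E

Derivation:
Walk down from root: A -> F -> E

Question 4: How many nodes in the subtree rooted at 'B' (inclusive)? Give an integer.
Subtree rooted at B contains: B, C, G, H, J
Count = 5

Answer: 5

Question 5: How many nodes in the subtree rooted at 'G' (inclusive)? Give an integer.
Answer: 2

Derivation:
Subtree rooted at G contains: C, G
Count = 2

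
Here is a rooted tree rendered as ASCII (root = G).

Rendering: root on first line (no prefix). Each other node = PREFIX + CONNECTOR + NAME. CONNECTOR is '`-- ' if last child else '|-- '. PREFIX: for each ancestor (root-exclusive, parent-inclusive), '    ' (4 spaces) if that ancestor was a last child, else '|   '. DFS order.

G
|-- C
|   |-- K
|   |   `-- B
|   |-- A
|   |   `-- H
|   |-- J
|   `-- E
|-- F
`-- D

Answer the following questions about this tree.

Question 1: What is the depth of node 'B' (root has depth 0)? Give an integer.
Path from root to B: G -> C -> K -> B
Depth = number of edges = 3

Answer: 3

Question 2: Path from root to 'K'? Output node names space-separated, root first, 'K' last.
Answer: G C K

Derivation:
Walk down from root: G -> C -> K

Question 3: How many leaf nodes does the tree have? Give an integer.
Leaves (nodes with no children): B, D, E, F, H, J

Answer: 6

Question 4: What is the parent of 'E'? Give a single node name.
Scan adjacency: E appears as child of C

Answer: C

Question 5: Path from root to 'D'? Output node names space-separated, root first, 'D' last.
Walk down from root: G -> D

Answer: G D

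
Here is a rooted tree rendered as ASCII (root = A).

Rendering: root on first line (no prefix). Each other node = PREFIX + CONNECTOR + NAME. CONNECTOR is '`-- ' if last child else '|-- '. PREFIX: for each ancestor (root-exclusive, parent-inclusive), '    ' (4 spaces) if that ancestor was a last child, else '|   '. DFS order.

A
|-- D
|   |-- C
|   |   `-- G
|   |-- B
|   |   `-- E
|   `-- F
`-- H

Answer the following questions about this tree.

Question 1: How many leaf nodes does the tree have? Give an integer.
Leaves (nodes with no children): E, F, G, H

Answer: 4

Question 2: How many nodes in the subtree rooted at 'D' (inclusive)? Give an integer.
Answer: 6

Derivation:
Subtree rooted at D contains: B, C, D, E, F, G
Count = 6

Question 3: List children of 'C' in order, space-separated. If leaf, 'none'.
Answer: G

Derivation:
Node C's children (from adjacency): G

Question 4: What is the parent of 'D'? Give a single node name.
Answer: A

Derivation:
Scan adjacency: D appears as child of A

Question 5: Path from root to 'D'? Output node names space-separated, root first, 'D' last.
Walk down from root: A -> D

Answer: A D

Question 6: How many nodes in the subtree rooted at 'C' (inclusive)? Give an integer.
Subtree rooted at C contains: C, G
Count = 2

Answer: 2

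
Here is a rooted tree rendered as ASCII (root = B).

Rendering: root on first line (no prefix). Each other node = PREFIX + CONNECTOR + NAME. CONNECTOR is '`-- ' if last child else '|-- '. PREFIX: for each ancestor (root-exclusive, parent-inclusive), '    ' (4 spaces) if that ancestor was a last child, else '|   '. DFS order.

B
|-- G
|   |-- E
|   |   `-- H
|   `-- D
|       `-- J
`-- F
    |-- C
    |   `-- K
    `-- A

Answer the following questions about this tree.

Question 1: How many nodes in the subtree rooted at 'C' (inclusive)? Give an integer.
Subtree rooted at C contains: C, K
Count = 2

Answer: 2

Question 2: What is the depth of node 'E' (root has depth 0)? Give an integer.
Path from root to E: B -> G -> E
Depth = number of edges = 2

Answer: 2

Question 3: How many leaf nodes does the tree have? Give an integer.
Leaves (nodes with no children): A, H, J, K

Answer: 4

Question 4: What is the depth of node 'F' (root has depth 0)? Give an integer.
Path from root to F: B -> F
Depth = number of edges = 1

Answer: 1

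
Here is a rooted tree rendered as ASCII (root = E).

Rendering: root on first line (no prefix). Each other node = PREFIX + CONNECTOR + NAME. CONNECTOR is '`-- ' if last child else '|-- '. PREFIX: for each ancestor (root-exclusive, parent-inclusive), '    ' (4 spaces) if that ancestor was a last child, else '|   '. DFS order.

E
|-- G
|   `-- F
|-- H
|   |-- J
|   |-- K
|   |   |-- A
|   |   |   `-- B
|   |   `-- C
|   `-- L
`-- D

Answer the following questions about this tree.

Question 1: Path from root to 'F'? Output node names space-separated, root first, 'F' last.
Answer: E G F

Derivation:
Walk down from root: E -> G -> F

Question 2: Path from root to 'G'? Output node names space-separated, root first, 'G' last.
Answer: E G

Derivation:
Walk down from root: E -> G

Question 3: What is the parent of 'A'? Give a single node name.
Answer: K

Derivation:
Scan adjacency: A appears as child of K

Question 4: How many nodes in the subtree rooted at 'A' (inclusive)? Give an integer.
Subtree rooted at A contains: A, B
Count = 2

Answer: 2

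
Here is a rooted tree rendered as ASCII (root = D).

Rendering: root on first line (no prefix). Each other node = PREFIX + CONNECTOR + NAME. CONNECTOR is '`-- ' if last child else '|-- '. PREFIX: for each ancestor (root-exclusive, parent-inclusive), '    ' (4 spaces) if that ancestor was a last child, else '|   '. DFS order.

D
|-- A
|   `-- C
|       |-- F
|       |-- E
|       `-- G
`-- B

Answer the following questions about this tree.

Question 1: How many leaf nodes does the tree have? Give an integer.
Answer: 4

Derivation:
Leaves (nodes with no children): B, E, F, G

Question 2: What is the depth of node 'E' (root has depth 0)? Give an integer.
Answer: 3

Derivation:
Path from root to E: D -> A -> C -> E
Depth = number of edges = 3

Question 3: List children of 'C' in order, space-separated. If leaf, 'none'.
Answer: F E G

Derivation:
Node C's children (from adjacency): F, E, G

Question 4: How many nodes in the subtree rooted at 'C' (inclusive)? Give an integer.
Subtree rooted at C contains: C, E, F, G
Count = 4

Answer: 4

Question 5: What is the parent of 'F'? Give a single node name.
Scan adjacency: F appears as child of C

Answer: C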